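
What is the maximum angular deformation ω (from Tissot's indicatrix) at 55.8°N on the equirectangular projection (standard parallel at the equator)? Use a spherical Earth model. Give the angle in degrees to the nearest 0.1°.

32.6°

In the plate carrée (x = Rλ, y = Rφ), meridians are true-scale (h = 1) and parallels are stretched by k = sec φ.
At 55.8°: h = 1.000, k = 1.779; principal scales a = 1.779, b = 1.000.
sin(ω/2) = (a − b)/(a + b) = 0.7791/2.779 = 0.2803, so ω = 2 arcsin(0.2803) ≈ 32.6°.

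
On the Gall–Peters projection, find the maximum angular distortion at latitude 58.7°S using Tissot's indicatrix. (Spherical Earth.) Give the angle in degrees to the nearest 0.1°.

34.8°

Gall–Peters is a cylindrical equal-area projection with standard parallels at ±45°. Cylindrical equal-area (φ₀ = 45°): h = cos φ / cos 45° along meridians, k = cos 45° / cos φ along parallels; h·k = 1.
At 58.7°: h = 0.7347, k = 1.361; principal scales a = 1.361, b = 0.7347.
sin(ω/2) = (a − b)/(a + b) = 0.6264/2.096 = 0.2989, so ω = 2 arcsin(0.2989) ≈ 34.8°.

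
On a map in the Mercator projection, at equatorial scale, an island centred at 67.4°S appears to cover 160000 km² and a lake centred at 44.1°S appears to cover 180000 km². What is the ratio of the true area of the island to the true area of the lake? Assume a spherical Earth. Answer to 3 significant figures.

0.255

Mercator's areal exaggeration is sec²φ; hence true area = (apparent area) · cos²φ.
True area of island: 160000 × cos²(67.4°) = 160000 × 0.1477 = 23630 km².
True area of lake: 180000 × cos²(44.1°) = 180000 × 0.5157 = 92830 km².
Ratio = 23630 / 92830 ≈ 0.255.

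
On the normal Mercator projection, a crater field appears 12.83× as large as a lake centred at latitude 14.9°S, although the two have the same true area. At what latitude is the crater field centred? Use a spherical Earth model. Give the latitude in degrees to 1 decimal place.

74.3°

For equal true areas on Mercator, apparent areas scale as sec²φ, so the ratio is cos²φ₂ / cos²φ₁.
cos²φ₂ / cos²φ₁ = 12.83  ⇒  cos φ₁ = cos 14.9° / √12.83 = 0.9664/3.582 = 0.2698.
φ₁ = arccos(0.2698) ≈ 74.3°.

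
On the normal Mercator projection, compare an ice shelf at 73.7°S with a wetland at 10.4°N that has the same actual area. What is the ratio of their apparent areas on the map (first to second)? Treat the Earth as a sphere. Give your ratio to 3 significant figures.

On Mercator, area is exaggerated by sec²φ = 1/cos²φ.
At 73.7°: sec²(73.7°) = 1/0.2807² = 12.69.
At 10.4°: sec²(10.4°) = 1/0.9836² = 1.034.
Ratio = 12.69/1.034 = cos²(10.4°)/cos²(73.7°) ≈ 12.3.

12.3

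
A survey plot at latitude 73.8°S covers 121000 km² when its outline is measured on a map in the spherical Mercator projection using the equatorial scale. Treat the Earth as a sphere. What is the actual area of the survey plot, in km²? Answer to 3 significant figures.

9420 km²

For Mercator, h = k = sec φ (a conformal cylindrical projection has a single point scale, 1/cos φ).
Areal scale = k² = sec²φ = 1/cos²(73.8°) = 1/0.2790² = 12.85.
True area = apparent / (areal scale) = 121000 / 12.85 ≈ 9420 km².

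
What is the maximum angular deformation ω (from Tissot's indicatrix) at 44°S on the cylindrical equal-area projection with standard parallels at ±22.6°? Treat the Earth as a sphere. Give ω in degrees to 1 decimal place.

A cylindrical equal-area projection with standard parallel φ₀ has meridian scale h = cos φ / cos φ₀ and parallel scale k = cos φ₀ / cos φ (so areas are preserved, h·k = 1).
At 44°: h = 0.7792, k = 1.283; principal scales a = 1.283, b = 0.7792.
sin(ω/2) = (a − b)/(a + b) = 0.5042/2.063 = 0.2445, so ω = 2 arcsin(0.2445) ≈ 28.3°.

28.3°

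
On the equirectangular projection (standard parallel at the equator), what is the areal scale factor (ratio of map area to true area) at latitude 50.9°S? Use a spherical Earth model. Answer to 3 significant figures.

1.59

In the plate carrée (x = Rλ, y = Rφ), meridians are true-scale (h = 1) and parallels are stretched by k = sec φ.
Areal scale = h·k = 1 × sec φ; at 50.9°, h = 1.000, k = 1.586, so h·k = 1.586.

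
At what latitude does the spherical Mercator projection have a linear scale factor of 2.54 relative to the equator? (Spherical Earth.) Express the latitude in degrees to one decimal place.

66.8°

Mercator scale is k = sec φ = 1/cos φ.
1/cos φ = 2.54  ⇒  cos φ = 0.3937  ⇒  φ = arccos(0.3937) ≈ 66.8°.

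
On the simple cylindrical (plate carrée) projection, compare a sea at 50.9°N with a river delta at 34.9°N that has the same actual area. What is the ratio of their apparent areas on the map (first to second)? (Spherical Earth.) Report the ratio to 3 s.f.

1.30

In the plate carrée (x = Rλ, y = Rφ), meridians are true-scale (h = 1) and parallels are stretched by k = sec φ.
Areal scale at 50.9°: h·k = 1.000 × 1.586 = 1.586.
Areal scale at 34.9°: h·k = 1.000 × 1.219 = 1.219.
Ratio = 1.586/1.219 ≈ 1.30.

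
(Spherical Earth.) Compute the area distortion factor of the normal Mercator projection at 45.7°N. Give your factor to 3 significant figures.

Mercator is conformal, so the point scale is isotropic: h = k = sec φ = 1/cos φ.
Areal scale = k² = sec²φ = 1/cos²(45.7°) = 1/0.6984² = 2.050.

2.05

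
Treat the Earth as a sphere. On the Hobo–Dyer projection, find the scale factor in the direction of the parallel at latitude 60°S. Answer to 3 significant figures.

1.59

Hobo–Dyer is a cylindrical equal-area projection with standard parallels at ±37.5°. Cylindrical equal-area (φ₀ = 37.5°): h = cos φ / cos 37.5° along meridians, k = cos 37.5° / cos φ along parallels; h·k = 1.
k = cos 37.5° / cos 60° = 0.7934/0.5000 = 1.587.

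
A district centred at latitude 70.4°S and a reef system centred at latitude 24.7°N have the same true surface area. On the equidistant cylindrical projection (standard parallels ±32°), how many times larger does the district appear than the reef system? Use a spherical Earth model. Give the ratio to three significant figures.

2.71

The equidistant cylindrical projection with φ₀ = 32° has h = 1 (meridians true) and k = cos φ₀ / cos φ along parallels.
Areal scale at 70.4°: h·k = 1.000 × 2.528 = 2.528.
Areal scale at 24.7°: h·k = 1.000 × 0.9335 = 0.9335.
Ratio = 2.528/0.9335 ≈ 2.71.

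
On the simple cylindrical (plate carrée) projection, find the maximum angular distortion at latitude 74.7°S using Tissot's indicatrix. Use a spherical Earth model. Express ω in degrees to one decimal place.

For the equirectangular projection with φ₀ = 0 (plate carrée), h = 1 along meridians and k = sec φ along parallels.
At 74.7°: h = 1.000, k = 3.790; principal scales a = 3.790, b = 1.000.
sin(ω/2) = (a − b)/(a + b) = 2.790/4.790 = 0.5824, so ω = 2 arcsin(0.5824) ≈ 71.2°.

71.2°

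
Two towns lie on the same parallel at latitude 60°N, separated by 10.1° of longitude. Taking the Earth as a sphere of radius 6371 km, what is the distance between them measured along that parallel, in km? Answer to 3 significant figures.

Arc length along a parallel = R cos φ · Δλ (with Δλ in radians).
= 6371 × cos 60° × (10.1° × π/180) = 6371 × 0.5000 × 0.1763 ≈ 562 km.

562 km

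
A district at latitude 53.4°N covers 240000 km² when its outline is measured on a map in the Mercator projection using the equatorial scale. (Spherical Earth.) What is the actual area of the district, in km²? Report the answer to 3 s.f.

85300 km²

For Mercator, h = k = sec φ (a conformal cylindrical projection has a single point scale, 1/cos φ).
Areal scale = k² = sec²φ = 1/cos²(53.4°) = 1/0.5962² = 2.813.
True area = apparent / (areal scale) = 240000 / 2.813 ≈ 85300 km².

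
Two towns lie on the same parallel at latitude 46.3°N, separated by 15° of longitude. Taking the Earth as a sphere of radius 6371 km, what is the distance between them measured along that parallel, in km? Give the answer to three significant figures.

1150 km

Arc length along a parallel = R cos φ · Δλ (with Δλ in radians).
= 6371 × cos 46.3° × (15° × π/180) = 6371 × 0.6909 × 0.2618 ≈ 1150 km.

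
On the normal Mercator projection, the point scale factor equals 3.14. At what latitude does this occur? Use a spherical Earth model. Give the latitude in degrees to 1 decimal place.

Mercator scale is k = sec φ = 1/cos φ.
1/cos φ = 3.14  ⇒  cos φ = 0.3185  ⇒  φ = arccos(0.3185) ≈ 71.4°.

71.4°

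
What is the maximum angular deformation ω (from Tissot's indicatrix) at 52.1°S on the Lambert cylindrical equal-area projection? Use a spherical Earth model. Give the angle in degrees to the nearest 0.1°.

53.8°

The Lambert cylindrical equal-area projection is the cylindrical equal-area projection with its standard parallel at the equator (φ₀ = 0). For cylindrical equal-area with standard parallel φ₀, h = cos φ / cos φ₀ and k = cos φ₀ / cos φ, so h·k = 1.
At 52.1°: h = 0.6143, k = 1.628; principal scales a = 1.628, b = 0.6143.
sin(ω/2) = (a − b)/(a + b) = 1.014/2.242 = 0.4521, so ω = 2 arcsin(0.4521) ≈ 53.8°.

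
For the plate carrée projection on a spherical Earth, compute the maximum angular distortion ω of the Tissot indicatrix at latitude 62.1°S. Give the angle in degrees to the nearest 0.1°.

In the plate carrée (x = Rλ, y = Rφ), meridians are true-scale (h = 1) and parallels are stretched by k = sec φ.
At 62.1°: h = 1.000, k = 2.137; principal scales a = 2.137, b = 1.000.
sin(ω/2) = (a − b)/(a + b) = 1.137/3.137 = 0.3625, so ω = 2 arcsin(0.3625) ≈ 42.5°.

42.5°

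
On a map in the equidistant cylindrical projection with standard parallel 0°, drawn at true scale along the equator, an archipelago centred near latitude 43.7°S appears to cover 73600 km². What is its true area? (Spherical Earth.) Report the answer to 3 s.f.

In the plate carrée (x = Rλ, y = Rφ), meridians are true-scale (h = 1) and parallels are stretched by k = sec φ.
Areal scale = h·k = 1 × sec φ; at 43.7°, h = 1.000, k = 1.383, so h·k = 1.383.
True area = apparent / (areal scale) = 73600 / 1.383 ≈ 53200 km².

53200 km²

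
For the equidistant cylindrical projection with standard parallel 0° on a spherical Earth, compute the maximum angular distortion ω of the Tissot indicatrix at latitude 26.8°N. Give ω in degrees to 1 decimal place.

6.5°

For the equirectangular projection with φ₀ = 0 (plate carrée), h = 1 along meridians and k = sec φ along parallels.
At 26.8°: h = 1.000, k = 1.120; principal scales a = 1.120, b = 1.000.
sin(ω/2) = (a − b)/(a + b) = 0.1203/2.120 = 0.05676, so ω = 2 arcsin(0.05676) ≈ 6.5°.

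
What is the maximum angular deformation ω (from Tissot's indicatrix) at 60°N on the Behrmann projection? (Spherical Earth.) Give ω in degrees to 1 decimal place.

60.0°

The Behrmann projection is cylindrical equal-area with φ₀ = 30°. A cylindrical equal-area projection with standard parallel φ₀ has meridian scale h = cos φ / cos φ₀ and parallel scale k = cos φ₀ / cos φ (so areas are preserved, h·k = 1).
At 60°: h = 0.5774, k = 1.732; principal scales a = 1.732, b = 0.5774.
sin(ω/2) = (a − b)/(a + b) = 1.155/2.309 = 0.5000, so ω = 2 arcsin(0.5000) ≈ 60.0°.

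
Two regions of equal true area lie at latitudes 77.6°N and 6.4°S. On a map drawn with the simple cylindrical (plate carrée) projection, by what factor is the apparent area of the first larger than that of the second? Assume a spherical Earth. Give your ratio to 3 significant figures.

4.63

For the equirectangular projection with φ₀ = 0 (plate carrée), h = 1 along meridians and k = sec φ along parallels.
Areal scale at 77.6°: h·k = 1.000 × 4.657 = 4.657.
Areal scale at 6.4°: h·k = 1.000 × 1.006 = 1.006.
Ratio = 4.657/1.006 ≈ 4.63.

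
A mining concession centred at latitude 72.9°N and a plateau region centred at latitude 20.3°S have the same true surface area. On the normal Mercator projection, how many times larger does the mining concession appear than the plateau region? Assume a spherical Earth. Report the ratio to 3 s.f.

Mercator areal scale is sec²φ.
At 72.9°: sec²(72.9°) = 1/0.2940² = 11.57.
At 20.3°: sec²(20.3°) = 1/0.9379² = 1.137.
Ratio = 11.57/1.137 = cos²(20.3°)/cos²(72.9°) ≈ 10.2.

10.2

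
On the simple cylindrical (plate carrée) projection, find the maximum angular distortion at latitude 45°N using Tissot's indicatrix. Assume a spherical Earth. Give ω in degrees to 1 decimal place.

19.8°

For the equirectangular projection with φ₀ = 0 (plate carrée), h = 1 along meridians and k = sec φ along parallels.
At 45°: h = 1.000, k = 1.414; principal scales a = 1.414, b = 1.000.
sin(ω/2) = (a − b)/(a + b) = 0.4142/2.414 = 0.1716, so ω = 2 arcsin(0.1716) ≈ 19.8°.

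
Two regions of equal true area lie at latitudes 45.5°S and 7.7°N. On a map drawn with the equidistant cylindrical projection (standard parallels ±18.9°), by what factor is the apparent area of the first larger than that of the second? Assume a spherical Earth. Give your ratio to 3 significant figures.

With standard parallel φ₀ = 18.9°, the equirectangular projection gives x = Rλ cos φ₀, y = Rφ, so h = 1 and k = cos 18.9° / cos φ.
Areal scale at 45.5°: h·k = 1.000 × 1.350 = 1.350.
Areal scale at 7.7°: h·k = 1.000 × 0.9547 = 0.9547.
Ratio = 1.350/0.9547 ≈ 1.41.

1.41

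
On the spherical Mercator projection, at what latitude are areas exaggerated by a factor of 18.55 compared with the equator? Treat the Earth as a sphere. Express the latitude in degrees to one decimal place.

Mercator areal scale is sec²φ.
sec²φ = 18.55  ⇒  cos²φ = 0.05391  ⇒  cos φ = 0.2322.
φ = arccos(0.2322) ≈ 76.6°.

76.6°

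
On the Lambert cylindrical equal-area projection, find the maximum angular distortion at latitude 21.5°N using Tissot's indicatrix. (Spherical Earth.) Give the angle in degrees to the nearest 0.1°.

The Lambert cylindrical equal-area projection is the cylindrical equal-area projection with its standard parallel at the equator (φ₀ = 0). A cylindrical equal-area projection with standard parallel φ₀ has meridian scale h = cos φ / cos φ₀ and parallel scale k = cos φ₀ / cos φ (so areas are preserved, h·k = 1).
At 21.5°: h = 0.9304, k = 1.075; principal scales a = 1.075, b = 0.9304.
sin(ω/2) = (a − b)/(a + b) = 0.1444/2.005 = 0.07200, so ω = 2 arcsin(0.07200) ≈ 8.3°.

8.3°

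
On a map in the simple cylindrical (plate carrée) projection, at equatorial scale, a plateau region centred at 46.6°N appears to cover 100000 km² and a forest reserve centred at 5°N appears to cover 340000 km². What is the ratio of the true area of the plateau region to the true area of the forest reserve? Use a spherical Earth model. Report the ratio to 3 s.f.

On the plate carrée, areal scale = h·k = 1 × sec φ, so true area = apparent × cos φ.
True area of plateau region: 100000 × cos(46.6°) = 100000 × 0.6871 = 68710 km².
True area of forest reserve: 340000 × cos(5°) = 340000 × 0.9962 = 338700 km².
Ratio = 68710 / 338700 ≈ 0.203.

0.203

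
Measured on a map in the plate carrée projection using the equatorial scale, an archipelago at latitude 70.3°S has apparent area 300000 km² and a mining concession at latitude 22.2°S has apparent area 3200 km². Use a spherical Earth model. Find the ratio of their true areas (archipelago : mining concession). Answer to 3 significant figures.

34.1

On the plate carrée, areal scale = h·k = 1 × sec φ, so true area = apparent × cos φ.
True area of archipelago: 300000 × cos(70.3°) = 300000 × 0.3371 = 101100 km².
True area of mining concession: 3200 × cos(22.2°) = 3200 × 0.9259 = 2963 km².
Ratio = 101100 / 2963 ≈ 34.1.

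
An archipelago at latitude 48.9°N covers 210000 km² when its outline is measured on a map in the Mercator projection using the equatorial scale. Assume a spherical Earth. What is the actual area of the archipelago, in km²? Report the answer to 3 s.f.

90700 km²

For Mercator, h = k = sec φ (a conformal cylindrical projection has a single point scale, 1/cos φ).
Areal scale = k² = sec²φ = 1/cos²(48.9°) = 1/0.6574² = 2.314.
True area = apparent / (areal scale) = 210000 / 2.314 ≈ 90700 km².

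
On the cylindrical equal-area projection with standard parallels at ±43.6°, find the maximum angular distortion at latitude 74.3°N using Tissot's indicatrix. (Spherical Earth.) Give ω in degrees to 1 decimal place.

For cylindrical equal-area with standard parallel φ₀, h = cos φ / cos φ₀ and k = cos φ₀ / cos φ, so h·k = 1.
At 74.3°: h = 0.3737, k = 2.676; principal scales a = 2.676, b = 0.3737.
sin(ω/2) = (a − b)/(a + b) = 2.302/3.050 = 0.7550, so ω = 2 arcsin(0.7550) ≈ 98.0°.

98.0°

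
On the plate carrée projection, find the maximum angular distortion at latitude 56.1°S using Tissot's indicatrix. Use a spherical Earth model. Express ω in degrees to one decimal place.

33.0°

For the equirectangular projection with φ₀ = 0 (plate carrée), h = 1 along meridians and k = sec φ along parallels.
At 56.1°: h = 1.000, k = 1.793; principal scales a = 1.793, b = 1.000.
sin(ω/2) = (a − b)/(a + b) = 0.7929/2.793 = 0.2839, so ω = 2 arcsin(0.2839) ≈ 33.0°.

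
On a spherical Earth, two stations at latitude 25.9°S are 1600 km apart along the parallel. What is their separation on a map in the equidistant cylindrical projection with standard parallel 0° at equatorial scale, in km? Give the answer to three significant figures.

In the plate carrée (x = Rλ, y = Rφ), meridians are true-scale (h = 1) and parallels are stretched by k = sec φ.
Along the parallel, k = sec 25.9° = 1/0.8996 = 1.112.
Map distance = 1600 × 1.112 ≈ 1780 km.

1780 km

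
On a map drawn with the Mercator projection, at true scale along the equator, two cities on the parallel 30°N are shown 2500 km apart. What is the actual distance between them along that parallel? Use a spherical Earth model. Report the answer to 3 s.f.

2170 km

Mercator is conformal, so the point scale is isotropic: h = k = sec φ = 1/cos φ.
Along the parallel at 30°, map distances are exaggerated by k = sec 30° = 1.155.
True distance = 2500 / 1.155 = 2500 × cos 30° ≈ 2170 km.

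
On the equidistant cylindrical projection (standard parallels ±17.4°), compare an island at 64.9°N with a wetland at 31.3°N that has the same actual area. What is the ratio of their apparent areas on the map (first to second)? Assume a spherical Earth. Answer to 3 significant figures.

2.01

In the equirectangular projection with standard parallel φ₀ = 17.4° (x = Rλ cos φ₀, y = Rφ), meridians are true-scale (h = 1) and the parallel scale is k = cos φ₀ / cos φ.
Areal scale at 64.9°: h·k = 1.000 × 2.250 = 2.250.
Areal scale at 31.3°: h·k = 1.000 × 1.117 = 1.117.
Ratio = 2.250/1.117 ≈ 2.01.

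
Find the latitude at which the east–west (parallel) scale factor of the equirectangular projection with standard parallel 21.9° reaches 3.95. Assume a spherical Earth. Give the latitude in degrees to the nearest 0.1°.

The equidistant cylindrical projection with φ₀ = 21.9° has h = 1 (meridians true) and k = cos φ₀ / cos φ along parallels.
k = cos φ₀ / cos φ = 3.95  ⇒  cos φ = cos 21.9° / 3.95 = 0.2349.
φ = arccos(0.2349) ≈ 76.4°.

76.4°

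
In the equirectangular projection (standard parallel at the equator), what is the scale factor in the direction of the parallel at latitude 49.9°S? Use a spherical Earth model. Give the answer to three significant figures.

Plate carrée maps x = Rλ, y = Rφ. The meridian scale is h = 1 and the parallel scale is k = 1/cos φ = sec φ.
k = 1/cos 49.9° = 1/0.6441 = 1.552.

1.55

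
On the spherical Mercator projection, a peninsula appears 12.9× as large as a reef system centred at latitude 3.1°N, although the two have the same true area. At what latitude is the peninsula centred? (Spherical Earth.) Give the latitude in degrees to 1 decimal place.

On Mercator, (apparent₁)/(apparent₂) = sec²φ₁ / sec²φ₂ when true areas are equal.
cos²φ₂ / cos²φ₁ = 12.9  ⇒  cos φ₁ = cos 3.1° / √12.9 = 0.9985/3.592 = 0.2780.
φ₁ = arccos(0.2780) ≈ 73.9°.

73.9°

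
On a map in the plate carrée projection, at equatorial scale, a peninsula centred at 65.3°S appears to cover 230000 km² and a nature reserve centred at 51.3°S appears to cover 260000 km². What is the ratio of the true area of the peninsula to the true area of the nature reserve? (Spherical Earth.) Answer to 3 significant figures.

Plate carrée has h = 1 and k = sec φ, giving areal scale sec φ; true area = (apparent area) · cos φ.
True area of peninsula: 230000 × cos(65.3°) = 230000 × 0.4179 = 96110 km².
True area of nature reserve: 260000 × cos(51.3°) = 260000 × 0.6252 = 162600 km².
Ratio = 96110 / 162600 ≈ 0.591.

0.591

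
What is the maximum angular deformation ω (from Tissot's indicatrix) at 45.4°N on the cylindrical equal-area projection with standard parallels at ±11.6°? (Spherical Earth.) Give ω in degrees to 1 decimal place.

37.5°

Cylindrical equal-area (φ₀ = 11.6°): h = cos φ / cos 11.6° along meridians, k = cos 11.6° / cos φ along parallels; h·k = 1.
At 45.4°: h = 0.7168, k = 1.395; principal scales a = 1.395, b = 0.7168.
sin(ω/2) = (a − b)/(a + b) = 0.6783/2.112 = 0.3212, so ω = 2 arcsin(0.3212) ≈ 37.5°.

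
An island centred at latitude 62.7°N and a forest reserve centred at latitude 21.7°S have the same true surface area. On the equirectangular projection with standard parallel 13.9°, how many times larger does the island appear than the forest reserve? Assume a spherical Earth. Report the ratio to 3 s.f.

2.03

With standard parallel φ₀ = 13.9°, the equirectangular projection gives x = Rλ cos φ₀, y = Rφ, so h = 1 and k = cos 13.9° / cos φ.
Areal scale at 62.7°: h·k = 1.000 × 2.116 = 2.116.
Areal scale at 21.7°: h·k = 1.000 × 1.045 = 1.045.
Ratio = 2.116/1.045 ≈ 2.03.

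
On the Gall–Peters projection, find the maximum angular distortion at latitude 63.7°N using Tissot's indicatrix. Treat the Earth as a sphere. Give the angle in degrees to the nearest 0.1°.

Gall–Peters is a cylindrical equal-area projection with standard parallels at ±45°. A cylindrical equal-area projection with standard parallel φ₀ has meridian scale h = cos φ / cos φ₀ and parallel scale k = cos φ₀ / cos φ (so areas are preserved, h·k = 1).
At 63.7°: h = 0.6266, k = 1.596; principal scales a = 1.596, b = 0.6266.
sin(ω/2) = (a − b)/(a + b) = 0.9693/2.223 = 0.4361, so ω = 2 arcsin(0.4361) ≈ 51.7°.

51.7°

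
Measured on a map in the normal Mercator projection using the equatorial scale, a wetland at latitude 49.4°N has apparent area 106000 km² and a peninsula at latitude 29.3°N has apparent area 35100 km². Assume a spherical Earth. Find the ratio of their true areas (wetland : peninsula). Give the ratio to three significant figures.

On Mercator the areal scale is sec²φ, so true area = apparent × cos²φ.
True area of wetland: 106000 × cos²(49.4°) = 106000 × 0.4235 = 44890 km².
True area of peninsula: 35100 × cos²(29.3°) = 35100 × 0.7605 = 26690 km².
Ratio = 44890 / 26690 ≈ 1.68.

1.68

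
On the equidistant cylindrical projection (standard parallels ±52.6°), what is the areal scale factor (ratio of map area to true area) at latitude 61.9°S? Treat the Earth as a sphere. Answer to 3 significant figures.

1.29

In the equirectangular projection with standard parallel φ₀ = 52.6° (x = Rλ cos φ₀, y = Rφ), meridians are true-scale (h = 1) and the parallel scale is k = cos φ₀ / cos φ.
Areal scale = h·k = 1 × cos φ₀ / cos φ; at 61.9°, h = 1.000, k = 1.290, so h·k = 1.290.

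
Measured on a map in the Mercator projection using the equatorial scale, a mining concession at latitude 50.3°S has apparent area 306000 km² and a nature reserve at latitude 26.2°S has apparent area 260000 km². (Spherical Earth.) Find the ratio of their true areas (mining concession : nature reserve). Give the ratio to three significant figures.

0.596

Since Mercator area scale is 1/cos²φ, the true area equals the apparent area multiplied by cos²φ.
True area of mining concession: 306000 × cos²(50.3°) = 306000 × 0.4080 = 124900 km².
True area of nature reserve: 260000 × cos²(26.2°) = 260000 × 0.8051 = 209300 km².
Ratio = 124900 / 209300 ≈ 0.596.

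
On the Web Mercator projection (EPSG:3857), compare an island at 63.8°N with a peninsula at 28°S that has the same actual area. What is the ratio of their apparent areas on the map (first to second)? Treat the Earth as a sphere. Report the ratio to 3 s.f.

Mercator areal scale is sec²φ.
At 63.8°: sec²(63.8°) = 1/0.4415² = 5.130.
At 28°: sec²(28°) = 1/0.8829² = 1.283.
Ratio = 5.130/1.283 = cos²(28°)/cos²(63.8°) ≈ 4.00.

4.00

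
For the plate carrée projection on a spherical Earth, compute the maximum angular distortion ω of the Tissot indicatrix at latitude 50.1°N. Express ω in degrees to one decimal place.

Plate carrée maps x = Rλ, y = Rφ. The meridian scale is h = 1 and the parallel scale is k = 1/cos φ = sec φ.
At 50.1°: h = 1.000, k = 1.559; principal scales a = 1.559, b = 1.000.
sin(ω/2) = (a − b)/(a + b) = 0.5590/2.559 = 0.2184, so ω = 2 arcsin(0.2184) ≈ 25.2°.

25.2°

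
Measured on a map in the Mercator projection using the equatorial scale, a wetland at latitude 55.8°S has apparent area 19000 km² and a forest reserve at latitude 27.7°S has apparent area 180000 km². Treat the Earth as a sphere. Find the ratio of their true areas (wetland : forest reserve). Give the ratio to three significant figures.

0.0425

Since Mercator area scale is 1/cos²φ, the true area equals the apparent area multiplied by cos²φ.
True area of wetland: 19000 × cos²(55.8°) = 19000 × 0.3159 = 6003 km².
True area of forest reserve: 180000 × cos²(27.7°) = 180000 × 0.7839 = 141100 km².
Ratio = 6003 / 141100 ≈ 0.0425.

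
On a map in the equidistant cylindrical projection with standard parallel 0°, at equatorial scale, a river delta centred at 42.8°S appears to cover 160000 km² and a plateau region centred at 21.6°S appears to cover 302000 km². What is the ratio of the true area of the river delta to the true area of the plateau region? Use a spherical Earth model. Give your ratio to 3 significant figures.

Plate carrée has h = 1 and k = sec φ, giving areal scale sec φ; true area = (apparent area) · cos φ.
True area of river delta: 160000 × cos(42.8°) = 160000 × 0.7337 = 117400 km².
True area of plateau region: 302000 × cos(21.6°) = 302000 × 0.9298 = 280800 km².
Ratio = 117400 / 280800 ≈ 0.418.

0.418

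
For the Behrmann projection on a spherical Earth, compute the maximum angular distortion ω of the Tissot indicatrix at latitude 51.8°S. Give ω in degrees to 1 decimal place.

The Behrmann projection is cylindrical equal-area with φ₀ = 30°. For cylindrical equal-area with standard parallel φ₀, h = cos φ / cos φ₀ and k = cos φ₀ / cos φ, so h·k = 1.
At 51.8°: h = 0.7141, k = 1.400; principal scales a = 1.400, b = 0.7141.
sin(ω/2) = (a − b)/(a + b) = 0.6863/2.114 = 0.3246, so ω = 2 arcsin(0.3246) ≈ 37.9°.

37.9°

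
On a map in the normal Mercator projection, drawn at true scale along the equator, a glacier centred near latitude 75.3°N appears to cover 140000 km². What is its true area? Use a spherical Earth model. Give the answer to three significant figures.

9020 km²

Mercator is conformal, so the point scale is isotropic: h = k = sec φ = 1/cos φ.
Areal scale = k² = sec²φ = 1/cos²(75.3°) = 1/0.2538² = 15.53.
True area = apparent / (areal scale) = 140000 / 15.53 ≈ 9020 km².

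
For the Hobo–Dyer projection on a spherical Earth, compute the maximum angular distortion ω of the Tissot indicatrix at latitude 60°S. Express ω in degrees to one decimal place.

The Hobo–Dyer projection is cylindrical equal-area with φ₀ = 37.5°. A cylindrical equal-area projection with standard parallel φ₀ has meridian scale h = cos φ / cos φ₀ and parallel scale k = cos φ₀ / cos φ (so areas are preserved, h·k = 1).
At 60°: h = 0.6302, k = 1.587; principal scales a = 1.587, b = 0.6302.
sin(ω/2) = (a − b)/(a + b) = 0.9565/2.217 = 0.4314, so ω = 2 arcsin(0.4314) ≈ 51.1°.

51.1°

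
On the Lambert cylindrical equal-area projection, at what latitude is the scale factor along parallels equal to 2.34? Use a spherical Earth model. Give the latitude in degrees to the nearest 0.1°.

64.7°

The Lambert cylindrical equal-area projection is the cylindrical equal-area projection with its standard parallel at the equator (φ₀ = 0). Cylindrical equal-area (φ₀ = 0°): h = cos φ / cos 0° along meridians, k = cos 0° / cos φ along parallels; h·k = 1.
k = cos φ₀ / cos φ = 2.34  ⇒  cos φ = cos 0° / 2.34 = 0.4274.
φ = arccos(0.4274) ≈ 64.7°.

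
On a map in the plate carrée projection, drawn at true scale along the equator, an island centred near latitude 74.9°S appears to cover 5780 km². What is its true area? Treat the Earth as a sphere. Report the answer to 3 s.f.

1510 km²

For the equirectangular projection with φ₀ = 0 (plate carrée), h = 1 along meridians and k = sec φ along parallels.
Areal scale = h·k = 1 × sec φ; at 74.9°, h = 1.000, k = 3.839, so h·k = 3.839.
True area = apparent / (areal scale) = 5780 / 3.839 ≈ 1510 km².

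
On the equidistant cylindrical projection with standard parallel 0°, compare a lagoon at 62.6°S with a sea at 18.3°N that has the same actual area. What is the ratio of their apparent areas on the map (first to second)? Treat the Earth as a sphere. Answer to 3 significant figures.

2.06

Plate carrée maps x = Rλ, y = Rφ. The meridian scale is h = 1 and the parallel scale is k = 1/cos φ = sec φ.
Areal scale at 62.6°: h·k = 1.000 × 2.173 = 2.173.
Areal scale at 18.3°: h·k = 1.000 × 1.053 = 1.053.
Ratio = 2.173/1.053 ≈ 2.06.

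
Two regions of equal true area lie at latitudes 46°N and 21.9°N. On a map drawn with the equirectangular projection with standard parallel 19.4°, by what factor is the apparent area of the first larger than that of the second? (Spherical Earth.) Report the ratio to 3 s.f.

With standard parallel φ₀ = 19.4°, the equirectangular projection gives x = Rλ cos φ₀, y = Rφ, so h = 1 and k = cos 19.4° / cos φ.
Areal scale at 46°: h·k = 1.000 × 1.358 = 1.358.
Areal scale at 21.9°: h·k = 1.000 × 1.017 = 1.017.
Ratio = 1.358/1.017 ≈ 1.34.

1.34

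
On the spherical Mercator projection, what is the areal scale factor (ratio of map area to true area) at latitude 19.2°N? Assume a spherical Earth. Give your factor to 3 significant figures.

Mercator is conformal, so the point scale is isotropic: h = k = sec φ = 1/cos φ.
Areal scale = k² = sec²φ = 1/cos²(19.2°) = 1/0.9444² = 1.121.

1.12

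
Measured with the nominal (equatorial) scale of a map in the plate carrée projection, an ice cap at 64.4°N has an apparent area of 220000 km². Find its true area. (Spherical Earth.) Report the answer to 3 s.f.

For the equirectangular projection with φ₀ = 0 (plate carrée), h = 1 along meridians and k = sec φ along parallels.
Areal scale = h·k = 1 × sec φ; at 64.4°, h = 1.000, k = 2.314, so h·k = 2.314.
True area = apparent / (areal scale) = 220000 / 2.314 ≈ 95100 km².

95100 km²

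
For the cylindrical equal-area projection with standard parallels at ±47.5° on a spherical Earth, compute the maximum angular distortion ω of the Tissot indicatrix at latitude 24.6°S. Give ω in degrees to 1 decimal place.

For cylindrical equal-area with standard parallel φ₀, h = cos φ / cos φ₀ and k = cos φ₀ / cos φ, so h·k = 1.
At 24.6°: h = 1.346, k = 0.7430; principal scales a = 1.346, b = 0.7430.
sin(ω/2) = (a − b)/(a + b) = 0.6028/2.089 = 0.2886, so ω = 2 arcsin(0.2886) ≈ 33.5°.

33.5°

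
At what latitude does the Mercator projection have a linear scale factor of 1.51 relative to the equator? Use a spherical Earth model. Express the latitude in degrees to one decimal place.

48.5°

Mercator scale is k = sec φ = 1/cos φ.
1/cos φ = 1.51  ⇒  cos φ = 0.6623  ⇒  φ = arccos(0.6623) ≈ 48.5°.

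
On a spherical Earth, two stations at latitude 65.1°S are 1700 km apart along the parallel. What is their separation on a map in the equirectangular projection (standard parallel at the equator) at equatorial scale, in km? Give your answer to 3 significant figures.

In the plate carrée (x = Rλ, y = Rφ), meridians are true-scale (h = 1) and parallels are stretched by k = sec φ.
Along the parallel, k = sec 65.1° = 1/0.4210 = 2.375.
Map distance = 1700 × 2.375 ≈ 4040 km.

4040 km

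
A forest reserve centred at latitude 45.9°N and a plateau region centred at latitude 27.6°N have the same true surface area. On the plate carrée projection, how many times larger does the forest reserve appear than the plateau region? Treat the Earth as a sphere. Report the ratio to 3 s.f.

1.27

For the equirectangular projection with φ₀ = 0 (plate carrée), h = 1 along meridians and k = sec φ along parallels.
Areal scale at 45.9°: h·k = 1.000 × 1.437 = 1.437.
Areal scale at 27.6°: h·k = 1.000 × 1.128 = 1.128.
Ratio = 1.437/1.128 ≈ 1.27.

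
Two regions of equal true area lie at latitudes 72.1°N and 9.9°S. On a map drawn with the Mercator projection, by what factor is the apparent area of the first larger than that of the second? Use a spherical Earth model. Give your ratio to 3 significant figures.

10.3

Mercator areal scale is sec²φ.
At 72.1°: sec²(72.1°) = 1/0.3074² = 10.59.
At 9.9°: sec²(9.9°) = 1/0.9851² = 1.030.
Ratio = 10.59/1.030 = cos²(9.9°)/cos²(72.1°) ≈ 10.3.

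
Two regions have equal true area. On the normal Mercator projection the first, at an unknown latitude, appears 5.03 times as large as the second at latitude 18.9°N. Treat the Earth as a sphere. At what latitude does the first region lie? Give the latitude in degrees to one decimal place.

Mercator areal scale is sec²φ, so apparent-area ratio = sec²φ₁ / sec²φ₂ = cos²φ₂ / cos²φ₁.
cos²φ₂ / cos²φ₁ = 5.03  ⇒  cos φ₁ = cos 18.9° / √5.03 = 0.9461/2.243 = 0.4218.
φ₁ = arccos(0.4218) ≈ 65.0°.

65.0°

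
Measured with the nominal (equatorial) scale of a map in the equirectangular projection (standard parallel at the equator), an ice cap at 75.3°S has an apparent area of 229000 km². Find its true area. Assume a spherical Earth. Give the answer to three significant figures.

Plate carrée maps x = Rλ, y = Rφ. The meridian scale is h = 1 and the parallel scale is k = 1/cos φ = sec φ.
Areal scale = h·k = 1 × sec φ; at 75.3°, h = 1.000, k = 3.941, so h·k = 3.941.
True area = apparent / (areal scale) = 229000 / 3.941 ≈ 58100 km².

58100 km²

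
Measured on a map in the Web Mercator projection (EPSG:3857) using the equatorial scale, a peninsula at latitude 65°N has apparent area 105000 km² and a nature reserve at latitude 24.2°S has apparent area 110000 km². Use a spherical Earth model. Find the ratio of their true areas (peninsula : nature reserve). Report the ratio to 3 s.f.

On Mercator the areal scale is sec²φ, so true area = apparent × cos²φ.
True area of peninsula: 105000 × cos²(65°) = 105000 × 0.1786 = 18750 km².
True area of nature reserve: 110000 × cos²(24.2°) = 110000 × 0.8320 = 91520 km².
Ratio = 18750 / 91520 ≈ 0.205.

0.205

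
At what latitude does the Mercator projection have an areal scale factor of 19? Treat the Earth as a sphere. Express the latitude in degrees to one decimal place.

76.7°

Mercator areal scale is sec²φ.
sec²φ = 19  ⇒  cos²φ = 0.05263  ⇒  cos φ = 0.2294.
φ = arccos(0.2294) ≈ 76.7°.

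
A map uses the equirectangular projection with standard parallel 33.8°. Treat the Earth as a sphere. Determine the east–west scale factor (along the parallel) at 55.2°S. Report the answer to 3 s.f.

In the equirectangular projection with standard parallel φ₀ = 33.8° (x = Rλ cos φ₀, y = Rφ), meridians are true-scale (h = 1) and the parallel scale is k = cos φ₀ / cos φ.
k = cos 33.8° / cos 55.2° = 0.8310/0.5707 = 1.456.

1.46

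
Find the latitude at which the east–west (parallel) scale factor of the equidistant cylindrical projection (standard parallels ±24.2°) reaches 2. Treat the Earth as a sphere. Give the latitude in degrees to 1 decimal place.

62.9°

With standard parallel φ₀ = 24.2°, the equirectangular projection gives x = Rλ cos φ₀, y = Rφ, so h = 1 and k = cos 24.2° / cos φ.
k = cos φ₀ / cos φ = 2  ⇒  cos φ = cos 24.2° / 2 = 0.4561.
φ = arccos(0.4561) ≈ 62.9°.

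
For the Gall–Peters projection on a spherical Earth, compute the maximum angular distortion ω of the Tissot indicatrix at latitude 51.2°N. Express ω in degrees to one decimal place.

13.8°

Gall–Peters is a cylindrical equal-area projection with standard parallels at ±45°. Cylindrical equal-area (φ₀ = 45°): h = cos φ / cos 45° along meridians, k = cos 45° / cos φ along parallels; h·k = 1.
At 51.2°: h = 0.8862, k = 1.128; principal scales a = 1.128, b = 0.8862.
sin(ω/2) = (a − b)/(a + b) = 0.2423/2.015 = 0.1203, so ω = 2 arcsin(0.1203) ≈ 13.8°.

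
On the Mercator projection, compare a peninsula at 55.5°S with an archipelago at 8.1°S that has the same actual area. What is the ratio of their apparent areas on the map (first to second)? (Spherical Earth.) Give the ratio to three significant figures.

Mercator is conformal with k = sec φ, so areal scale = k² = sec²φ.
At 55.5°: sec²(55.5°) = 1/0.5664² = 3.117.
At 8.1°: sec²(8.1°) = 1/0.9900² = 1.020.
Ratio = 3.117/1.020 = cos²(8.1°)/cos²(55.5°) ≈ 3.06.

3.06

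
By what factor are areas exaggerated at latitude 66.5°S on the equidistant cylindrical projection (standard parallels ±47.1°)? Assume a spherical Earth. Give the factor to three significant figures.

1.71

In the equirectangular projection with standard parallel φ₀ = 47.1° (x = Rλ cos φ₀, y = Rφ), meridians are true-scale (h = 1) and the parallel scale is k = cos φ₀ / cos φ.
Areal scale = h·k = 1 × cos φ₀ / cos φ; at 66.5°, h = 1.000, k = 1.707, so h·k = 1.707.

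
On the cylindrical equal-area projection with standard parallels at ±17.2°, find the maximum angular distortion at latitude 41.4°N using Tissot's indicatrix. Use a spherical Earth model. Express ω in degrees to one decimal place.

For cylindrical equal-area with standard parallel φ₀, h = cos φ / cos φ₀ and k = cos φ₀ / cos φ, so h·k = 1.
At 41.4°: h = 0.7852, k = 1.274; principal scales a = 1.274, b = 0.7852.
sin(ω/2) = (a − b)/(a + b) = 0.4883/2.059 = 0.2372, so ω = 2 arcsin(0.2372) ≈ 27.4°.

27.4°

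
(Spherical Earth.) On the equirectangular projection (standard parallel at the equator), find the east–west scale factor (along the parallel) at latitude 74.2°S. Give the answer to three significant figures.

For the equirectangular projection with φ₀ = 0 (plate carrée), h = 1 along meridians and k = sec φ along parallels.
k = 1/cos 74.2° = 1/0.2723 = 3.673.

3.67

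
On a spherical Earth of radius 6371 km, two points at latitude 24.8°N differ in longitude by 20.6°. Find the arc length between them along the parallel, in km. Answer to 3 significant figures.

Arc length along a parallel = R cos φ · Δλ (with Δλ in radians).
= 6371 × cos 24.8° × (20.6° × π/180) = 6371 × 0.9078 × 0.3595 ≈ 2080 km.

2080 km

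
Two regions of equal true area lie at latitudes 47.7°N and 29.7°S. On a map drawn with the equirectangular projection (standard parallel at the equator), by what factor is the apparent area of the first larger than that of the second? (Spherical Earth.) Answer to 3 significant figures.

In the plate carrée (x = Rλ, y = Rφ), meridians are true-scale (h = 1) and parallels are stretched by k = sec φ.
Areal scale at 47.7°: h·k = 1.000 × 1.486 = 1.486.
Areal scale at 29.7°: h·k = 1.000 × 1.151 = 1.151.
Ratio = 1.486/1.151 ≈ 1.29.

1.29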